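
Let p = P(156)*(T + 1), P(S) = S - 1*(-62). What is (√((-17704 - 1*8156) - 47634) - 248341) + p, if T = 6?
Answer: -246815 + 3*I*√8166 ≈ -2.4682e+5 + 271.1*I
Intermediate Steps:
P(S) = 62 + S (P(S) = S + 62 = 62 + S)
p = 1526 (p = (62 + 156)*(6 + 1) = 218*7 = 1526)
(√((-17704 - 1*8156) - 47634) - 248341) + p = (√((-17704 - 1*8156) - 47634) - 248341) + 1526 = (√((-17704 - 8156) - 47634) - 248341) + 1526 = (√(-25860 - 47634) - 248341) + 1526 = (√(-73494) - 248341) + 1526 = (3*I*√8166 - 248341) + 1526 = (-248341 + 3*I*√8166) + 1526 = -246815 + 3*I*√8166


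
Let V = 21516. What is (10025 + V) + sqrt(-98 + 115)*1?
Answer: 31541 + sqrt(17) ≈ 31545.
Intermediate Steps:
(10025 + V) + sqrt(-98 + 115)*1 = (10025 + 21516) + sqrt(-98 + 115)*1 = 31541 + sqrt(17)*1 = 31541 + sqrt(17)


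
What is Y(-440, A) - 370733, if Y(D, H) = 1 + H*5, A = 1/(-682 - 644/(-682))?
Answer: -17219760277/46448 ≈ -3.7073e+5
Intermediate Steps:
A = -341/232240 (A = 1/(-682 - 644*(-1/682)) = 1/(-682 + 322/341) = 1/(-232240/341) = -341/232240 ≈ -0.0014683)
Y(D, H) = 1 + 5*H
Y(-440, A) - 370733 = (1 + 5*(-341/232240)) - 370733 = (1 - 341/46448) - 370733 = 46107/46448 - 370733 = -17219760277/46448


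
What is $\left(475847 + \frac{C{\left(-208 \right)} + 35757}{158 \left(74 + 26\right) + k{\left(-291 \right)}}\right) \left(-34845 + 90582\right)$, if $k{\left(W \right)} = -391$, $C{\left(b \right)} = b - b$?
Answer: $\frac{408683870826660}{15409} \approx 2.6522 \cdot 10^{10}$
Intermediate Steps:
$C{\left(b \right)} = 0$
$\left(475847 + \frac{C{\left(-208 \right)} + 35757}{158 \left(74 + 26\right) + k{\left(-291 \right)}}\right) \left(-34845 + 90582\right) = \left(475847 + \frac{0 + 35757}{158 \left(74 + 26\right) - 391}\right) \left(-34845 + 90582\right) = \left(475847 + \frac{35757}{158 \cdot 100 - 391}\right) 55737 = \left(475847 + \frac{35757}{15800 - 391}\right) 55737 = \left(475847 + \frac{35757}{15409}\right) 55737 = \frac{7332362180}{15409} \cdot 55737 = \frac{408683870826660}{15409}$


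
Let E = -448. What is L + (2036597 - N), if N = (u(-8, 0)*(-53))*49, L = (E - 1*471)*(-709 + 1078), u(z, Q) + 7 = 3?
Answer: 1687098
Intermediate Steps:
u(z, Q) = -4 (u(z, Q) = -7 + 3 = -4)
L = -339111 (L = (-448 - 1*471)*(-709 + 1078) = (-448 - 471)*369 = -919*369 = -339111)
N = 10388 (N = -4*(-53)*49 = 212*49 = 10388)
L + (2036597 - N) = -339111 + (2036597 - 1*10388) = -339111 + (2036597 - 10388) = -339111 + 2026209 = 1687098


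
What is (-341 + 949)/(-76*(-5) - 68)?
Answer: 76/39 ≈ 1.9487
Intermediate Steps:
(-341 + 949)/(-76*(-5) - 68) = 608/(380 - 68) = 608/312 = 608*(1/312) = 76/39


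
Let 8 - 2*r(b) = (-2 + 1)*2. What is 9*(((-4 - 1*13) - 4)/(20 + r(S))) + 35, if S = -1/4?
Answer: 686/25 ≈ 27.440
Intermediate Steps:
S = -¼ (S = -1*¼ = -¼ ≈ -0.25000)
r(b) = 5 (r(b) = 4 - (-2 + 1)*2/2 = 4 - (-1)*2/2 = 4 - ½*(-2) = 4 + 1 = 5)
9*(((-4 - 1*13) - 4)/(20 + r(S))) + 35 = 9*(((-4 - 1*13) - 4)/(20 + 5)) + 35 = 9*(((-4 - 13) - 4)/25) + 35 = 9*((-17 - 4)*(1/25)) + 35 = 9*(-21*1/25) + 35 = 9*(-21/25) + 35 = -189/25 + 35 = 686/25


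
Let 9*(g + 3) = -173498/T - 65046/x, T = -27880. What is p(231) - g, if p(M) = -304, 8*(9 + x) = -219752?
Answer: -520477392071/1723694940 ≈ -301.95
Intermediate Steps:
x = -27478 (x = -9 + (⅛)*(-219752) = -9 - 27469 = -27478)
g = -3525869689/1723694940 (g = -3 + (-173498/(-27880) - 65046/(-27478))/9 = -3 + (-173498*(-1/27880) - 65046*(-1/27478))/9 = -3 + (86749/13940 + 32523/13739)/9 = -3 + (⅑)*(1645215131/191521660) = -3 + 1645215131/1723694940 = -3525869689/1723694940 ≈ -2.0455)
p(231) - g = -304 - 1*(-3525869689/1723694940) = -304 + 3525869689/1723694940 = -520477392071/1723694940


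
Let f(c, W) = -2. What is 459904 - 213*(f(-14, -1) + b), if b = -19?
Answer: 464377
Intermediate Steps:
459904 - 213*(f(-14, -1) + b) = 459904 - 213*(-2 - 19) = 459904 - 213*(-21) = 459904 - 1*(-4473) = 459904 + 4473 = 464377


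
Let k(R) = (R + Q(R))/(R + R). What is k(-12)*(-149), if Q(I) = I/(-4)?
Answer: -447/8 ≈ -55.875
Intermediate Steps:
Q(I) = -I/4 (Q(I) = I*(-1/4) = -I/4)
k(R) = 3/8 (k(R) = (R - R/4)/(R + R) = (3*R/4)/((2*R)) = (3*R/4)*(1/(2*R)) = 3/8)
k(-12)*(-149) = (3/8)*(-149) = -447/8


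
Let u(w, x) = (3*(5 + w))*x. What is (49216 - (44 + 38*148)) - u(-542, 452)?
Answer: 771720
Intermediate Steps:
u(w, x) = x*(15 + 3*w) (u(w, x) = (15 + 3*w)*x = x*(15 + 3*w))
(49216 - (44 + 38*148)) - u(-542, 452) = (49216 - (44 + 38*148)) - 3*452*(5 - 542) = (49216 - (44 + 5624)) - 3*452*(-537) = (49216 - 1*5668) - 1*(-728172) = (49216 - 5668) + 728172 = 43548 + 728172 = 771720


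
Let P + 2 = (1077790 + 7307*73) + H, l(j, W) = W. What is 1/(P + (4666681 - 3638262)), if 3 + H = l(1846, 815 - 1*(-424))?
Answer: 1/2640854 ≈ 3.7867e-7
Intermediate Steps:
H = 1236 (H = -3 + (815 - 1*(-424)) = -3 + (815 + 424) = -3 + 1239 = 1236)
P = 1612435 (P = -2 + ((1077790 + 7307*73) + 1236) = -2 + ((1077790 + 533411) + 1236) = -2 + (1611201 + 1236) = -2 + 1612437 = 1612435)
1/(P + (4666681 - 3638262)) = 1/(1612435 + (4666681 - 3638262)) = 1/(1612435 + 1028419) = 1/2640854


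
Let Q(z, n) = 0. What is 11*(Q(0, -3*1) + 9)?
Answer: 99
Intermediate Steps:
11*(Q(0, -3*1) + 9) = 11*(0 + 9) = 11*9 = 99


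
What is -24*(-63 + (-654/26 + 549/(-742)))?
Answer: 10289628/4823 ≈ 2133.4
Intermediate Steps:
-24*(-63 + (-654/26 + 549/(-742))) = -24*(-63 + (-654*1/26 + 549*(-1/742))) = -24*(-63 + (-327/13 - 549/742)) = -24*(-63 - 249771/9646) = -24*(-857469/9646) = 10289628/4823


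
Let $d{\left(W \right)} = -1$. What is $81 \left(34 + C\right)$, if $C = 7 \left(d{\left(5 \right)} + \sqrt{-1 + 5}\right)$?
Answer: $3321$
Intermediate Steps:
$C = 7$ ($C = 7 \left(-1 + \sqrt{-1 + 5}\right) = 7 \left(-1 + \sqrt{4}\right) = 7 \left(-1 + 2\right) = 7 \cdot 1 = 7$)
$81 \left(34 + C\right) = 81 \left(34 + 7\right) = 81 \cdot 41 = 3321$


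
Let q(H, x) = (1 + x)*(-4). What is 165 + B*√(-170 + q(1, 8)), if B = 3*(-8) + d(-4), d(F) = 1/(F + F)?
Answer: 165 - 193*I*√206/8 ≈ 165.0 - 346.26*I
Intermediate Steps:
q(H, x) = -4 - 4*x
d(F) = 1/(2*F)
B = -193/8 (B = 3*(-8) + (½)/(-4) = -24 + (½)*(-¼) = -24 - ⅛ = -193/8 ≈ -24.125)
165 + B*√(-170 + q(1, 8)) = 165 - 193*√(-170 + (-4 - 4*8))/8 = 165 - 193*√(-170 + (-4 - 32))/8 = 165 - 193*√(-170 - 36)/8 = 165 - 193*I*√206/8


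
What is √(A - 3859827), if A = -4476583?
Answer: I*√8336410 ≈ 2887.3*I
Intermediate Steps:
√(A - 3859827) = √(-4476583 - 3859827) = √(-8336410) = I*√8336410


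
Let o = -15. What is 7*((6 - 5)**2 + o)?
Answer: -98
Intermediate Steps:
7*((6 - 5)**2 + o) = 7*((6 - 5)**2 - 15) = 7*(1**2 - 15) = 7*(1 - 15) = 7*(-14) = -98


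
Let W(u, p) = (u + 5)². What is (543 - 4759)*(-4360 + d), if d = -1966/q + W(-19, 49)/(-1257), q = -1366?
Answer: 15776665761752/858531 ≈ 1.8376e+7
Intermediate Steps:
W(u, p) = (5 + u)²
d = 1101763/858531 (d = -1966/(-1366) + (5 - 19)²/(-1257) = -1966*(-1/1366) + (-14)²*(-1/1257) = 983/683 + 196*(-1/1257) = 983/683 - 196/1257 = 1101763/858531 ≈ 1.2833)
(543 - 4759)*(-4360 + d) = (543 - 4759)*(-4360 + 1101763/858531) = -4216*(-3742093397/858531) = 15776665761752/858531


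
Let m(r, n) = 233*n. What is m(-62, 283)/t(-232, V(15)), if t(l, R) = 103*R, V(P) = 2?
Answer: 65939/206 ≈ 320.09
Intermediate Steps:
m(-62, 283)/t(-232, V(15)) = (233*283)/((103*2)) = 65939/206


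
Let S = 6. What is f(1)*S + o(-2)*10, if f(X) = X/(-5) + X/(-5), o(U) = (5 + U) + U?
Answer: 38/5 ≈ 7.6000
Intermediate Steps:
o(U) = 5 + 2*U
f(X) = -2*X/5 (f(X) = X*(-⅕) + X*(-⅕) = -X/5 - X/5 = -2*X/5)
f(1)*S + o(-2)*10 = -⅖*1*6 + (5 + 2*(-2))*10 = -⅖*6 + (5 - 4)*10 = -12/5 + 1*10 = -12/5 + 10 = 38/5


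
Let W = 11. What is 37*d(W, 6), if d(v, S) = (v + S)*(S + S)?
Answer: 7548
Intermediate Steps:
d(v, S) = 2*S*(S + v) (d(v, S) = (S + v)*(2*S) = 2*S*(S + v))
37*d(W, 6) = 37*(2*6*(6 + 11)) = 37*(2*6*17) = 37*204 = 7548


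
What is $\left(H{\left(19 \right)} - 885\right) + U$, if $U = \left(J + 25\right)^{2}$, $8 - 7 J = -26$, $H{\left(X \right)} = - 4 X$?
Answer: $- \frac{3408}{49} \approx -69.551$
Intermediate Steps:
$J = \frac{34}{7}$ ($J = \frac{8}{7} - - \frac{26}{7} = \frac{8}{7} + \frac{26}{7} = \frac{34}{7} \approx 4.8571$)
$U = \frac{43681}{49}$ ($U = \left(\frac{34}{7} + 25\right)^{2} = \left(\frac{209}{7}\right)^{2} = \frac{43681}{49} \approx 891.45$)
$\left(H{\left(19 \right)} - 885\right) + U = \left(\left(-4\right) 19 - 885\right) + \frac{43681}{49} = \left(-76 - 885\right) + \frac{43681}{49} = -961 + \frac{43681}{49} = - \frac{3408}{49}$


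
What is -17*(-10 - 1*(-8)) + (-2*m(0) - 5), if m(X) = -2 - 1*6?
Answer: 45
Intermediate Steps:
m(X) = -8 (m(X) = -2 - 6 = -8)
-17*(-10 - 1*(-8)) + (-2*m(0) - 5) = -17*(-10 - 1*(-8)) + (-2*(-8) - 5) = -17*(-10 + 8) + (16 - 5) = -17*(-2) + 11 = 34 + 11 = 45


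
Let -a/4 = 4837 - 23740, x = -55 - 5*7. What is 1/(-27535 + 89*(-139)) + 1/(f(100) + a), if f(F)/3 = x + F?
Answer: -2978/251547471 ≈ -1.1839e-5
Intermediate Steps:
x = -90 (x = -55 - 35 = -90)
a = 75612 (a = -4*(4837 - 23740) = -4*(-18903) = 75612)
f(F) = -270 + 3*F (f(F) = 3*(-90 + F) = -270 + 3*F)
1/(-27535 + 89*(-139)) + 1/(f(100) + a) = 1/(-27535 + 89*(-139)) + 1/((-270 + 3*100) + 75612) = 1/(-27535 - 12371) + 1/((-270 + 300) + 75612) = 1/(-39906) + 1/(30 + 75612) = -1/39906 + 1/75642 = -2978/251547471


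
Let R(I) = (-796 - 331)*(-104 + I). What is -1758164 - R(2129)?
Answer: 524011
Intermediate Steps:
R(I) = 117208 - 1127*I (R(I) = -1127*(-104 + I) = 117208 - 1127*I)
-1758164 - R(2129) = -1758164 - (117208 - 1127*2129) = -1758164 - (117208 - 2399383) = -1758164 - 1*(-2282175) = -1758164 + 2282175 = 524011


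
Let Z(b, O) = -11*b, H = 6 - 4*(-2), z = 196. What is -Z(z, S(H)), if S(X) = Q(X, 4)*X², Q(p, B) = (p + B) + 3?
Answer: 2156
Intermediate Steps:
Q(p, B) = 3 + B + p (Q(p, B) = (B + p) + 3 = 3 + B + p)
H = 14 (H = 6 + 8 = 14)
S(X) = X²*(7 + X) (S(X) = (3 + 4 + X)*X² = (7 + X)*X² = X²*(7 + X))
-Z(z, S(H)) = -(-11)*196 = -1*(-2156) = 2156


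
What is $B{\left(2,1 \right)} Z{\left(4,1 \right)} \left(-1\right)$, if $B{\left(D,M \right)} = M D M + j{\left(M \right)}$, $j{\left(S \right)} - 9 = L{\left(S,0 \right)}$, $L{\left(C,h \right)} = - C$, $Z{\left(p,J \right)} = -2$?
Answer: $20$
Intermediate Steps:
$j{\left(S \right)} = 9 - S$
$B{\left(D,M \right)} = 9 - M + D M^{2}$ ($B{\left(D,M \right)} = M D M - \left(-9 + M\right) = D M M - \left(-9 + M\right) = D M^{2} - \left(-9 + M\right) = 9 - M + D M^{2}$)
$B{\left(2,1 \right)} Z{\left(4,1 \right)} \left(-1\right) = \left(9 - 1 + 2 \cdot 1^{2}\right) \left(-2\right) \left(-1\right) = \left(9 - 1 + 2 \cdot 1\right) \left(-2\right) \left(-1\right) = \left(9 - 1 + 2\right) \left(-2\right) \left(-1\right) = 10 \left(-2\right) \left(-1\right) = \left(-20\right) \left(-1\right) = 20$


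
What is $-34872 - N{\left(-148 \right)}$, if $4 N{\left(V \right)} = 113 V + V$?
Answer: $-30654$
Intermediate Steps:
$N{\left(V \right)} = \frac{57 V}{2}$ ($N{\left(V \right)} = \frac{113 V + V}{4} = \frac{114 V}{4} = \frac{57 V}{2}$)
$-34872 - N{\left(-148 \right)} = -34872 - \frac{57}{2} \left(-148\right) = -34872 - -4218 = -34872 + 4218 = -30654$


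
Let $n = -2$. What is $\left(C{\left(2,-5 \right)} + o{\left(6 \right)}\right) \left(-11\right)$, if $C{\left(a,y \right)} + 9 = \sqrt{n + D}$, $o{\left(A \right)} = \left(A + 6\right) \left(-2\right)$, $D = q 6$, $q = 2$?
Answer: $363 - 11 \sqrt{10} \approx 328.21$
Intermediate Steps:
$D = 12$ ($D = 2 \cdot 6 = 12$)
$o{\left(A \right)} = -12 - 2 A$ ($o{\left(A \right)} = \left(6 + A\right) \left(-2\right) = -12 - 2 A$)
$C{\left(a,y \right)} = -9 + \sqrt{10}$ ($C{\left(a,y \right)} = -9 + \sqrt{-2 + 12} = -9 + \sqrt{10}$)
$\left(C{\left(2,-5 \right)} + o{\left(6 \right)}\right) \left(-11\right) = \left(\left(-9 + \sqrt{10}\right) - 24\right) \left(-11\right) = \left(-33 + \sqrt{10}\right) \left(-11\right) = 363 - 11 \sqrt{10}$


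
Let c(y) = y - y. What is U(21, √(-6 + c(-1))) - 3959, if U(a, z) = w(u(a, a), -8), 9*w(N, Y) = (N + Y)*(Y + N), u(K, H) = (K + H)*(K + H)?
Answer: 3047905/9 ≈ 3.3866e+5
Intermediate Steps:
u(K, H) = (H + K)² (u(K, H) = (H + K)*(H + K) = (H + K)²)
w(N, Y) = (N + Y)²/9 (w(N, Y) = ((N + Y)*(Y + N))/9 = ((N + Y)*(N + Y))/9 = (N + Y)²/9)
c(y) = 0
U(a, z) = (-8 + 4*a²)²/9 (U(a, z) = ((a + a)² - 8)²/9 = ((2*a)² - 8)²/9 = (4*a² - 8)²/9 = (-8 + 4*a²)²/9)
U(21, √(-6 + c(-1))) - 3959 = 16*(-2 + 21²)²/9 - 3959 = 16*(-2 + 441)²/9 - 3959 = (16/9)*439² - 3959 = (16/9)*192721 - 3959 = 3083536/9 - 3959 = 3047905/9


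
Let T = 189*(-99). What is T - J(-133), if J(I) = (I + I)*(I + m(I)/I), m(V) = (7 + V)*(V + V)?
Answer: -121121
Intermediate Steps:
m(V) = 2*V*(7 + V) (m(V) = (7 + V)*(2*V) = 2*V*(7 + V))
T = -18711
J(I) = 2*I*(14 + 3*I) (J(I) = (I + I)*(I + (2*I*(7 + I))/I) = (2*I)*(I + (14 + 2*I)) = (2*I)*(14 + 3*I) = 2*I*(14 + 3*I))
T - J(-133) = -18711 - 2*(-133)*(14 + 3*(-133)) = -18711 - 2*(-133)*(14 - 399) = -18711 - 2*(-133)*(-385) = -18711 - 1*102410 = -18711 - 102410 = -121121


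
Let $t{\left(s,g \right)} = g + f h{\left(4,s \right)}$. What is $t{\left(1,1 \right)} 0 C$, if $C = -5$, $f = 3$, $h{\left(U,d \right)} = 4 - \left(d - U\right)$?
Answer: $0$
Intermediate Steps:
$h{\left(U,d \right)} = 4 + U - d$ ($h{\left(U,d \right)} = 4 + \left(U - d\right) = 4 + U - d$)
$t{\left(s,g \right)} = 24 + g - 3 s$ ($t{\left(s,g \right)} = g + 3 \left(4 + 4 - s\right) = g + 3 \left(8 - s\right) = g - \left(-24 + 3 s\right) = 24 + g - 3 s$)
$t{\left(1,1 \right)} 0 C = \left(24 + 1 - 3\right) 0 \left(-5\right) = 22 \cdot 0 \left(-5\right) = 0 \left(-5\right) = 0$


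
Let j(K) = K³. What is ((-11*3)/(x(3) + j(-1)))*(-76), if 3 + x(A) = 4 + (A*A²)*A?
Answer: 836/27 ≈ 30.963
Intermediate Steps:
x(A) = 1 + A⁴ (x(A) = -3 + (4 + (A*A²)*A) = -3 + (4 + A³*A) = -3 + (4 + A⁴) = 1 + A⁴)
((-11*3)/(x(3) + j(-1)))*(-76) = ((-11*3)/((1 + 3⁴) + (-1)³))*(-76) = -33/((1 + 81) - 1)*(-76) = -33/(82 - 1)*(-76) = -33/81*(-76) = -33*1/81*(-76) = -11/27*(-76) = 836/27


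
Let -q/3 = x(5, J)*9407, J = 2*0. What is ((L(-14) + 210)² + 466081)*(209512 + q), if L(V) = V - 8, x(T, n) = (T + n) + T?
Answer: -36452594650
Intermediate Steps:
J = 0
x(T, n) = n + 2*T
L(V) = -8 + V
q = -282210 (q = -3*(0 + 2*5)*9407 = -3*(0 + 10)*9407 = -30*9407 = -3*94070 = -282210)
((L(-14) + 210)² + 466081)*(209512 + q) = (((-8 - 14) + 210)² + 466081)*(209512 - 282210) = ((-22 + 210)² + 466081)*(-72698) = (188² + 466081)*(-72698) = (35344 + 466081)*(-72698) = 501425*(-72698) = -36452594650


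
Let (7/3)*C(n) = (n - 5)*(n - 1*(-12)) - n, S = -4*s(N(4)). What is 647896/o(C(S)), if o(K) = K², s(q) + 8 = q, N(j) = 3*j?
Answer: 3968363/11250 ≈ 352.74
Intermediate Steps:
s(q) = -8 + q
S = -16 (S = -4*(-8 + 3*4) = -4*(-8 + 12) = -4*4 = -16)
C(n) = -3*n/7 + 3*(-5 + n)*(12 + n)/7 (C(n) = 3*((n - 5)*(n - 1*(-12)) - n)/7 = 3*((-5 + n)*(n + 12) - n)/7 = 3*((-5 + n)*(12 + n) - n)/7 = 3*(-n + (-5 + n)*(12 + n))/7 = -3*n/7 + 3*(-5 + n)*(12 + n)/7)
647896/o(C(S)) = 647896/((-180/7 + (3/7)*(-16)² + (18/7)*(-16))²) = 647896/((-180/7 + (3/7)*256 - 288/7)²) = 647896/((-180/7 + 768/7 - 288/7)²) = 647896/((300/7)²) = 647896/(90000/49) = 647896*(49/90000) = 3968363/11250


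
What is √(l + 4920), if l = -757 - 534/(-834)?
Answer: √80445694/139 ≈ 64.526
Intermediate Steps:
l = -105134/139 (l = -757 - 534*(-1/834) = -757 + 89/139 = -105134/139 ≈ -756.36)
√(l + 4920) = √(-105134/139 + 4920) = √(578746/139) = √80445694/139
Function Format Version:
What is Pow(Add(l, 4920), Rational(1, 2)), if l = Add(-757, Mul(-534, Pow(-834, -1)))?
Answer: Mul(Rational(1, 139), Pow(80445694, Rational(1, 2))) ≈ 64.526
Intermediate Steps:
l = Rational(-105134, 139) (l = Add(-757, Mul(-534, Rational(-1, 834))) = Add(-757, Rational(89, 139)) = Rational(-105134, 139) ≈ -756.36)
Pow(Add(l, 4920), Rational(1, 2)) = Pow(Add(Rational(-105134, 139), 4920), Rational(1, 2)) = Pow(Rational(578746, 139), Rational(1, 2)) = Mul(Rational(1, 139), Pow(80445694, Rational(1, 2)))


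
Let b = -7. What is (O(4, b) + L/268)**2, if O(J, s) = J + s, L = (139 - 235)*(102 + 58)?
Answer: 16329681/4489 ≈ 3637.7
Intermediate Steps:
L = -15360 (L = -96*160 = -15360)
(O(4, b) + L/268)**2 = ((4 - 7) - 15360/268)**2 = (-3 - 15360*1/268)**2 = (-3 - 3840/67)**2 = (-4041/67)**2 = 16329681/4489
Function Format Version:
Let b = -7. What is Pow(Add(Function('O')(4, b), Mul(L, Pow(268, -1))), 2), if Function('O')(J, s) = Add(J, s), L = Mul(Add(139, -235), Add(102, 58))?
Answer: Rational(16329681, 4489) ≈ 3637.7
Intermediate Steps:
L = -15360 (L = Mul(-96, 160) = -15360)
Pow(Add(Function('O')(4, b), Mul(L, Pow(268, -1))), 2) = Pow(Add(Add(4, -7), Mul(-15360, Pow(268, -1))), 2) = Pow(Add(-3, Mul(-15360, Rational(1, 268))), 2) = Pow(Add(-3, Rational(-3840, 67)), 2) = Pow(Rational(-4041, 67), 2) = Rational(16329681, 4489)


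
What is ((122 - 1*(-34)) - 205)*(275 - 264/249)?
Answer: -1114113/83 ≈ -13423.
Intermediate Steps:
((122 - 1*(-34)) - 205)*(275 - 264/249) = ((122 + 34) - 205)*(275 - 264*1/249) = (156 - 205)*(275 - 88/83) = -49*22737/83 = -1114113/83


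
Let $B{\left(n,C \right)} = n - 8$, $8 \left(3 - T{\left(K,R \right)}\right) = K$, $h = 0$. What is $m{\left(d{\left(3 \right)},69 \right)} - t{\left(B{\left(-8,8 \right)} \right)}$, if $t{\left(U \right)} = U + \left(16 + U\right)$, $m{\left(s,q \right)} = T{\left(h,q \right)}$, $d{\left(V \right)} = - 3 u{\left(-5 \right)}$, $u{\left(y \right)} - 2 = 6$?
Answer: $19$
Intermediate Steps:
$u{\left(y \right)} = 8$ ($u{\left(y \right)} = 2 + 6 = 8$)
$d{\left(V \right)} = -24$ ($d{\left(V \right)} = \left(-3\right) 8 = -24$)
$T{\left(K,R \right)} = 3 - \frac{K}{8}$
$m{\left(s,q \right)} = 3$ ($m{\left(s,q \right)} = 3 - 0 = 3 + 0 = 3$)
$B{\left(n,C \right)} = -8 + n$
$t{\left(U \right)} = 16 + 2 U$
$m{\left(d{\left(3 \right)},69 \right)} - t{\left(B{\left(-8,8 \right)} \right)} = 3 - \left(16 + 2 \left(-8 - 8\right)\right) = 3 - \left(16 + 2 \left(-16\right)\right) = 3 - \left(16 - 32\right) = 3 - -16 = 3 + 16 = 19$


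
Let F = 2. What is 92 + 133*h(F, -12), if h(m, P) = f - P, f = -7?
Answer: 757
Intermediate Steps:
h(m, P) = -7 - P
92 + 133*h(F, -12) = 92 + 133*(-7 - 1*(-12)) = 92 + 133*(-7 + 12) = 92 + 133*5 = 92 + 665 = 757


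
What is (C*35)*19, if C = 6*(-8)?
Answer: -31920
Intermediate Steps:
C = -48
(C*35)*19 = -48*35*19 = -1680*19 = -31920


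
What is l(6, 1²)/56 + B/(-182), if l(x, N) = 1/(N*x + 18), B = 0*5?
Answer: 1/1344 ≈ 0.00074405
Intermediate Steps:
B = 0
l(x, N) = 1/(18 + N*x)
l(6, 1²)/56 + B/(-182) = 1/((18 + 1²*6)*56) + 0/(-182) = (1/56)/(18 + 1*6) + 0*(-1/182) = (1/56)/(18 + 6) + 0 = (1/56)/24 + 0 = (1/24)*(1/56) + 0 = 1/1344 + 0 = 1/1344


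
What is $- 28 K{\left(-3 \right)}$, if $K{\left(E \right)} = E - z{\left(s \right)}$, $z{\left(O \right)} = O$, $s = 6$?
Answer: $252$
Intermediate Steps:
$K{\left(E \right)} = -6 + E$ ($K{\left(E \right)} = E - 6 = -6 + E$)
$- 28 K{\left(-3 \right)} = - 28 \left(-6 - 3\right) = \left(-28\right) \left(-9\right) = 252$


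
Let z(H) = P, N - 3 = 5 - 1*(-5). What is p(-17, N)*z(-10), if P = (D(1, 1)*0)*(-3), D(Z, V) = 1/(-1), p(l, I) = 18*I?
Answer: 0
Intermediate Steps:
N = 13 (N = 3 + (5 - 1*(-5)) = 3 + (5 + 5) = 3 + 10 = 13)
D(Z, V) = -1
P = 0 (P = -1*0*(-3) = 0*(-3) = 0)
z(H) = 0
p(-17, N)*z(-10) = (18*13)*0 = 234*0 = 0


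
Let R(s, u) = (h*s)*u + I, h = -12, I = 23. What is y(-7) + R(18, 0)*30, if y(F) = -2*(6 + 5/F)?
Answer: 4756/7 ≈ 679.43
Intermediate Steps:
y(F) = -12 - 10/F
R(s, u) = 23 - 12*s*u (R(s, u) = (-12*s)*u + 23 = -12*s*u + 23 = 23 - 12*s*u)
y(-7) + R(18, 0)*30 = (-12 - 10/(-7)) + (23 - 12*18*0)*30 = (-12 - 10*(-1/7)) + (23 + 0)*30 = (-12 + 10/7) + 23*30 = -74/7 + 690 = 4756/7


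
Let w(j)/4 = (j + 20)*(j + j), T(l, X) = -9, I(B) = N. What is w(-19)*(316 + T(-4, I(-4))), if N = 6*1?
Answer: -46664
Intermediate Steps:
N = 6
I(B) = 6
w(j) = 8*j*(20 + j) (w(j) = 4*((j + 20)*(j + j)) = 4*((20 + j)*(2*j)) = 4*(2*j*(20 + j)) = 8*j*(20 + j))
w(-19)*(316 + T(-4, I(-4))) = (8*(-19)*(20 - 19))*(316 - 9) = (8*(-19)*1)*307 = -152*307 = -46664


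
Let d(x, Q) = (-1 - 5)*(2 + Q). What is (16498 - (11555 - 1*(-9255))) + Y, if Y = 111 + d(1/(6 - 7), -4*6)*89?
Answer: 7547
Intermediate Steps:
d(x, Q) = -12 - 6*Q (d(x, Q) = -6*(2 + Q) = -12 - 6*Q)
Y = 11859 (Y = 111 + (-12 - (-24)*6)*89 = 111 + (-12 - 6*(-24))*89 = 111 + (-12 + 144)*89 = 111 + 132*89 = 111 + 11748 = 11859)
(16498 - (11555 - 1*(-9255))) + Y = (16498 - (11555 - 1*(-9255))) + 11859 = (16498 - (11555 + 9255)) + 11859 = (16498 - 1*20810) + 11859 = (16498 - 20810) + 11859 = -4312 + 11859 = 7547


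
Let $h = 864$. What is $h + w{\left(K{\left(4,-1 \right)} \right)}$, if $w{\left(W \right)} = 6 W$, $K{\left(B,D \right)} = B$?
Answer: $888$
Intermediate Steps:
$h + w{\left(K{\left(4,-1 \right)} \right)} = 864 + 6 \cdot 4 = 864 + 24 = 888$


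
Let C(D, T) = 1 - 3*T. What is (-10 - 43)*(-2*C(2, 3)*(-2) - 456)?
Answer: 25864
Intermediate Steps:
(-10 - 43)*(-2*C(2, 3)*(-2) - 456) = (-10 - 43)*(-2*(1 - 3*3)*(-2) - 456) = -53*(-2*(1 - 9)*(-2) - 456) = -53*(-2*(-8)*(-2) - 456) = -53*(16*(-2) - 456) = -53*(-32 - 456) = -53*(-488) = 25864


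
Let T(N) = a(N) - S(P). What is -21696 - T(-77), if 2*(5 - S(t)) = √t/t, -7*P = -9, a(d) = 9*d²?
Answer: -75052 - √7/6 ≈ -75053.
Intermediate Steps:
P = 9/7 (P = -⅐*(-9) = 9/7 ≈ 1.2857)
S(t) = 5 - 1/(2*√t) (S(t) = 5 - √t/(2*t) = 5 - 1/(2*√t))
T(N) = -5 + 9*N² + √7/6 (T(N) = 9*N² - (5 - √7/6) = 9*N² + (-5 + √7/6) = -5 + 9*N² + √7/6)
-21696 - T(-77) = -21696 - (-5 + 9*(-77)² + √7/6) = -21696 - (-5 + 9*5929 + √7/6) = -21696 - (-5 + 53361 + √7/6) = -21696 - (53356 + √7/6) = -21696 + (-53356 - √7/6) = -75052 - √7/6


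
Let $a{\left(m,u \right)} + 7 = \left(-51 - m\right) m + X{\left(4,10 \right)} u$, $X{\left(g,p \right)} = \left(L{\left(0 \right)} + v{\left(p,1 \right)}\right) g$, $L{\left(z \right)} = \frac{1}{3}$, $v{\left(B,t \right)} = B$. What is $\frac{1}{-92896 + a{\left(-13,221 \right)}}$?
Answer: $- \frac{3}{249823} \approx -1.2009 \cdot 10^{-5}$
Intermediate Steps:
$L{\left(z \right)} = \frac{1}{3}$
$X{\left(g,p \right)} = g \left(\frac{1}{3} + p\right)$ ($X{\left(g,p \right)} = \left(\frac{1}{3} + p\right) g = g \left(\frac{1}{3} + p\right)$)
$a{\left(m,u \right)} = -7 + \frac{124 u}{3} + m \left(-51 - m\right)$ ($a{\left(m,u \right)} = -7 + \left(\left(-51 - m\right) m + 4 \left(\frac{1}{3} + 10\right) u\right) = -7 + \left(m \left(-51 - m\right) + 4 \cdot \frac{31}{3} u\right) = -7 + \left(m \left(-51 - m\right) + \frac{124 u}{3}\right) = -7 + \left(\frac{124 u}{3} + m \left(-51 - m\right)\right) = -7 + \frac{124 u}{3} + m \left(-51 - m\right)$)
$\frac{1}{-92896 + a{\left(-13,221 \right)}} = \frac{1}{-92896 - - \frac{28865}{3}} = \frac{1}{-92896 + \left(-7 - 169 + 663 + \frac{27404}{3}\right)} = \frac{1}{-92896 + \frac{28865}{3}} = \frac{1}{- \frac{249823}{3}} = - \frac{3}{249823}$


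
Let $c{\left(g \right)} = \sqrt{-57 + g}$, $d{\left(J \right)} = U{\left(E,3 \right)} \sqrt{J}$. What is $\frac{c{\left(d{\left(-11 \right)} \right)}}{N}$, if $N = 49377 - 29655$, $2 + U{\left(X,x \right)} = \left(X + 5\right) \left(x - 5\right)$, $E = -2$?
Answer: $\frac{\sqrt{-57 - 8 i \sqrt{11}}}{19722} \approx 8.6888 \cdot 10^{-5} - 0.00039255 i$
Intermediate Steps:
$U{\left(X,x \right)} = -2 + \left(-5 + x\right) \left(5 + X\right)$ ($U{\left(X,x \right)} = -2 + \left(X + 5\right) \left(x - 5\right) = -2 + \left(5 + X\right) \left(-5 + x\right) = -2 + \left(-5 + x\right) \left(5 + X\right)$)
$N = 19722$ ($N = 49377 - 29655 = 19722$)
$d{\left(J \right)} = - 8 \sqrt{J}$ ($d{\left(J \right)} = \left(-27 - -10 + 5 \cdot 3 - 6\right) \sqrt{J} = \left(-27 + 10 + 15 - 6\right) \sqrt{J} = - 8 \sqrt{J}$)
$\frac{c{\left(d{\left(-11 \right)} \right)}}{N} = \frac{\sqrt{-57 - 8 \sqrt{-11}}}{19722} = \sqrt{-57 - 8 i \sqrt{11}} \cdot \frac{1}{19722} = \frac{\sqrt{-57 - 8 i \sqrt{11}}}{19722}$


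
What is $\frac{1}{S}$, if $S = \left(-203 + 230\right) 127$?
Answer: $\frac{1}{3429} \approx 0.00029163$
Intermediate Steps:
$S = 3429$ ($S = 27 \cdot 127 = 3429$)
$\frac{1}{S} = \frac{1}{3429}$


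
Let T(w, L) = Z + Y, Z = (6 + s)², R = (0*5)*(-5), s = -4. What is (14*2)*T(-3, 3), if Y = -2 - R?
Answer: 56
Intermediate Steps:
R = 0 (R = 0*(-5) = 0)
Y = -2 (Y = -2 - 1*0 = -2 + 0 = -2)
Z = 4 (Z = (6 - 4)² = 2² = 4)
T(w, L) = 2 (T(w, L) = 4 - 2 = 2)
(14*2)*T(-3, 3) = (14*2)*2 = 28*2 = 56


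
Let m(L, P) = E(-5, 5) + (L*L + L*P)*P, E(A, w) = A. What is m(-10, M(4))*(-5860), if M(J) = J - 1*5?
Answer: 673900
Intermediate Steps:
M(J) = -5 + J (M(J) = J - 5 = -5 + J)
m(L, P) = -5 + P*(L**2 + L*P) (m(L, P) = -5 + (L*L + L*P)*P = -5 + (L**2 + L*P)*P = -5 + P*(L**2 + L*P))
m(-10, M(4))*(-5860) = (-5 - 10*(-5 + 4)**2 + (-5 + 4)*(-10)**2)*(-5860) = (-5 - 10*(-1)**2 - 1*100)*(-5860) = (-5 - 10*1 - 100)*(-5860) = (-5 - 10 - 100)*(-5860) = -115*(-5860) = 673900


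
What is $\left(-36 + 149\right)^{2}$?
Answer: $12769$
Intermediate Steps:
$\left(-36 + 149\right)^{2} = 113^{2} = 12769$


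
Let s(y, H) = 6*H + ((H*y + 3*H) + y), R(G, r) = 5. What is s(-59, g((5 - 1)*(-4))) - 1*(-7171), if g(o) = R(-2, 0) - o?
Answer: 6062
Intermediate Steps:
g(o) = 5 - o
s(y, H) = y + 9*H + H*y (s(y, H) = 6*H + ((3*H + H*y) + y) = 6*H + (y + 3*H + H*y) = y + 9*H + H*y)
s(-59, g((5 - 1)*(-4))) - 1*(-7171) = (-59 + 9*(5 - (5 - 1)*(-4)) + (5 - (5 - 1)*(-4))*(-59)) - 1*(-7171) = (-59 + 9*(5 - 4*(-4)) + (5 - 4*(-4))*(-59)) + 7171 = (-59 + 9*(5 - 1*(-16)) + (5 - 1*(-16))*(-59)) + 7171 = (-59 + 9*(5 + 16) + (5 + 16)*(-59)) + 7171 = (-59 + 9*21 + 21*(-59)) + 7171 = (-59 + 189 - 1239) + 7171 = -1109 + 7171 = 6062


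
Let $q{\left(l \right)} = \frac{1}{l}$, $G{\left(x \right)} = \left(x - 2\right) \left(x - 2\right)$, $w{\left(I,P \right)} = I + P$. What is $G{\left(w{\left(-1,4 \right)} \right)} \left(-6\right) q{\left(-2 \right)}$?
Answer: $3$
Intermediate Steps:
$G{\left(x \right)} = \left(-2 + x\right)^{2}$ ($G{\left(x \right)} = \left(-2 + x\right) \left(-2 + x\right) = \left(-2 + x\right)^{2}$)
$G{\left(w{\left(-1,4 \right)} \right)} \left(-6\right) q{\left(-2 \right)} = \frac{\left(-2 + \left(-1 + 4\right)\right)^{2} \left(-6\right)}{-2} = \left(-2 + 3\right)^{2} \left(-6\right) \left(- \frac{1}{2}\right) = 1^{2} \left(-6\right) \left(- \frac{1}{2}\right) = 1 \left(-6\right) \left(- \frac{1}{2}\right) = \left(-6\right) \left(- \frac{1}{2}\right) = 3$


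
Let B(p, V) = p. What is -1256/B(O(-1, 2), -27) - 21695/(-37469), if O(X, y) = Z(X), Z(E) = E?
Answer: 47082759/37469 ≈ 1256.6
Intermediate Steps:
O(X, y) = X
-1256/B(O(-1, 2), -27) - 21695/(-37469) = -1256/(-1) - 21695/(-37469) = -1256*(-1) - 21695*(-1/37469) = 1256 + 21695/37469 = 47082759/37469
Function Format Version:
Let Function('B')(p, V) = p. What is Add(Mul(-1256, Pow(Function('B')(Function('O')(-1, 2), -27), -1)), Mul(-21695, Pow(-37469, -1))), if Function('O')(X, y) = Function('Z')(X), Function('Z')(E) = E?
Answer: Rational(47082759, 37469) ≈ 1256.6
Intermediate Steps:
Function('O')(X, y) = X
Add(Mul(-1256, Pow(Function('B')(Function('O')(-1, 2), -27), -1)), Mul(-21695, Pow(-37469, -1))) = Add(Mul(-1256, Pow(-1, -1)), Mul(-21695, Pow(-37469, -1))) = Add(Mul(-1256, -1), Mul(-21695, Rational(-1, 37469))) = Add(1256, Rational(21695, 37469)) = Rational(47082759, 37469)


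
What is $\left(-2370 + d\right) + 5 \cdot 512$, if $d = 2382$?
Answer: $2572$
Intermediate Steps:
$\left(-2370 + d\right) + 5 \cdot 512 = \left(-2370 + 2382\right) + 5 \cdot 512 = 12 + 2560 = 2572$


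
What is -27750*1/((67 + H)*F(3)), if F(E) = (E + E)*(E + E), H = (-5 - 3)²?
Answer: -4625/786 ≈ -5.8842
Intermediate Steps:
H = 64 (H = (-8)² = 64)
F(E) = 4*E² (F(E) = (2*E)*(2*E) = 4*E²)
-27750*1/((67 + H)*F(3)) = -27750*1/(36*(67 + 64)) = -27750/(131*(4*9)) = -27750/(131*36) = -27750/4716 = -27750*1/4716 = -4625/786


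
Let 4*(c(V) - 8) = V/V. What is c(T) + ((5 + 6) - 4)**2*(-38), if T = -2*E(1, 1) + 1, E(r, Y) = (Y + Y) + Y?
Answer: -7415/4 ≈ -1853.8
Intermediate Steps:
E(r, Y) = 3*Y (E(r, Y) = 2*Y + Y = 3*Y)
T = -5 (T = -6 + 1 = -5)
c(V) = 33/4 (c(V) = 8 + (V/V)/4 = 8 + (1/4)*1 = 8 + 1/4 = 33/4)
c(T) + ((5 + 6) - 4)**2*(-38) = 33/4 + ((5 + 6) - 4)**2*(-38) = 33/4 + (11 - 4)**2*(-38) = 33/4 + 7**2*(-38) = 33/4 + 49*(-38) = 33/4 - 1862 = -7415/4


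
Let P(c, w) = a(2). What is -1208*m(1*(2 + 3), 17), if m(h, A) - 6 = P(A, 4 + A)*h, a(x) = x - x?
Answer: -7248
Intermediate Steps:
a(x) = 0
P(c, w) = 0
m(h, A) = 6 (m(h, A) = 6 + 0*h = 6 + 0 = 6)
-1208*m(1*(2 + 3), 17) = -1208*6 = -7248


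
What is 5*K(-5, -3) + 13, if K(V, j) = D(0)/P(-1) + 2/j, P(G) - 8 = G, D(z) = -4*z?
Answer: 29/3 ≈ 9.6667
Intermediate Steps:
P(G) = 8 + G
K(V, j) = 2/j (K(V, j) = (-4*0)/(8 - 1) + 2/j = 0/7 + 2/j = 0*(1/7) + 2/j = 0 + 2/j = 2/j)
5*K(-5, -3) + 13 = 5*(2/(-3)) + 13 = 5*(2*(-1/3)) + 13 = 5*(-2/3) + 13 = -10/3 + 13 = 29/3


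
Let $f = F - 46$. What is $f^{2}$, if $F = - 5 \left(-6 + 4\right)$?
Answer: $1296$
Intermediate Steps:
$F = 10$ ($F = \left(-5\right) \left(-2\right) = 10$)
$f = -36$ ($f = 10 - 46 = -36$)
$f^{2} = \left(-36\right)^{2} = 1296$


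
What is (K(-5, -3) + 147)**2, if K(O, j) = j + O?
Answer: 19321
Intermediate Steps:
K(O, j) = O + j
(K(-5, -3) + 147)**2 = ((-5 - 3) + 147)**2 = (-8 + 147)**2 = 139**2 = 19321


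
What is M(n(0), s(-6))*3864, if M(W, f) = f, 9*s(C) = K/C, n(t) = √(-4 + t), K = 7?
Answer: -4508/9 ≈ -500.89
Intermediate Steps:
s(C) = 7/(9*C) (s(C) = (7/C)/9 = 7/(9*C))
M(n(0), s(-6))*3864 = ((7/9)/(-6))*3864 = ((7/9)*(-⅙))*3864 = -7/54*3864 = -4508/9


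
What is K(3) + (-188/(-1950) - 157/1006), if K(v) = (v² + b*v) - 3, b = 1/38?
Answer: 56088233/9318075 ≈ 6.0193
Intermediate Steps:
b = 1/38 ≈ 0.026316
K(v) = -3 + v² + v/38 (K(v) = (v² + v/38) - 3 = -3 + v² + v/38)
K(3) + (-188/(-1950) - 157/1006) = (-3 + 3² + (1/38)*3) + (-188/(-1950) - 157/1006) = (-3 + 9 + 3/38) + (-188*(-1/1950) - 157*1/1006) = 231/38 + (94/975 - 157/1006) = 231/38 - 58511/980850 = 56088233/9318075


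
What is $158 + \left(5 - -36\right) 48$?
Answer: $2126$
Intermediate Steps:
$158 + \left(5 - -36\right) 48 = 158 + \left(5 + 36\right) 48 = 158 + 41 \cdot 48 = 158 + 1968 = 2126$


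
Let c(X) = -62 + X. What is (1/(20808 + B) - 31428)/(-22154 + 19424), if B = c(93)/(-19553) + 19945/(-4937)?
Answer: 63115968436726007/5482582222724880 ≈ 11.512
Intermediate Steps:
B = -390137632/96533161 (B = (-62 + 93)/(-19553) + 19945/(-4937) = 31*(-1/19553) + 19945*(-1/4937) = -31/19553 - 19945/4937 = -390137632/96533161 ≈ -4.0415)
(1/(20808 + B) - 31428)/(-22154 + 19424) = (1/(20808 - 390137632/96533161) - 31428)/(-22154 + 19424) = (1/(2008271876456/96533161) - 31428)/(-2730) = (96533161/2008271876456 - 31428)*(-1/2730) = -63115968436726007/2008271876456*(-1/2730) = 63115968436726007/5482582222724880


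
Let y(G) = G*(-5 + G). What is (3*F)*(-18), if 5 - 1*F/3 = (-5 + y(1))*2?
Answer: -3726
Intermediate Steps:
F = 69 (F = 15 - 3*(-5 + 1*(-5 + 1))*2 = 15 - 3*(-5 + 1*(-4))*2 = 15 - 3*(-5 - 4)*2 = 15 - (-27)*2 = 15 - 3*(-18) = 15 + 54 = 69)
(3*F)*(-18) = (3*69)*(-18) = 207*(-18) = -3726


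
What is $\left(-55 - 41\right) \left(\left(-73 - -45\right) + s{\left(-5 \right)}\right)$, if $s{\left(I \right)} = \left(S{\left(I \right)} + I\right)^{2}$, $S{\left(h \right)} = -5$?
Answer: $-6912$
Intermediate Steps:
$s{\left(I \right)} = \left(-5 + I\right)^{2}$
$\left(-55 - 41\right) \left(\left(-73 - -45\right) + s{\left(-5 \right)}\right) = \left(-55 - 41\right) \left(\left(-73 - -45\right) + \left(-5 - 5\right)^{2}\right) = - 96 \left(\left(-73 + 45\right) + \left(-10\right)^{2}\right) = - 96 \left(-28 + 100\right) = \left(-96\right) 72 = -6912$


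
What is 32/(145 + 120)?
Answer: 32/265 ≈ 0.12075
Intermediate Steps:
32/(145 + 120) = 32/265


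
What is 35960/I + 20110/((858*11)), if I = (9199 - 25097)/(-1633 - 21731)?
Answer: 1982459720875/37511331 ≈ 52850.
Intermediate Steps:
I = 7949/11682 (I = -15898/(-23364) = -15898*(-1/23364) = 7949/11682 ≈ 0.68045)
35960/I + 20110/((858*11)) = 35960/(7949/11682) + 20110/((858*11)) = 35960*(11682/7949) + 20110/9438 = 420084720/7949 + 20110*(1/9438) = 420084720/7949 + 10055/4719 = 1982459720875/37511331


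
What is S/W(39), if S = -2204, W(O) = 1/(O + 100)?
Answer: -306356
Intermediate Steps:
W(O) = 1/(100 + O)
S/W(39) = -2204/(1/(100 + 39)) = -2204/(1/139) = -2204/1/139 = -2204*139 = -306356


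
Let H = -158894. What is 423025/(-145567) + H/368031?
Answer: -178816036673/53573168577 ≈ -3.3378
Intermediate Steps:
423025/(-145567) + H/368031 = 423025/(-145567) - 158894/368031 = 423025*(-1/145567) - 158894*1/368031 = -423025/145567 - 158894/368031 = -178816036673/53573168577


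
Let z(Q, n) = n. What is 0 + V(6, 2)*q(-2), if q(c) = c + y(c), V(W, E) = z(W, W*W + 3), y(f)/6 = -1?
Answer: -312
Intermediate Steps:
y(f) = -6 (y(f) = 6*(-1) = -6)
V(W, E) = 3 + W**2 (V(W, E) = W*W + 3 = W**2 + 3 = 3 + W**2)
q(c) = -6 + c (q(c) = c - 6 = -6 + c)
0 + V(6, 2)*q(-2) = 0 + (3 + 6**2)*(-6 - 2) = 0 + (3 + 36)*(-8) = 0 + 39*(-8) = 0 - 312 = -312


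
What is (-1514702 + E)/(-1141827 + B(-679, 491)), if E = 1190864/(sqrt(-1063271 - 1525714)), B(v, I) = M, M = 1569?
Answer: 108193/81447 + 595432*I*sqrt(287665)/492018476355 ≈ 1.3284 + 0.00064907*I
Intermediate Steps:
B(v, I) = 1569
E = -1190864*I*sqrt(287665)/862995 (E = 1190864/(sqrt(-2588985)) = 1190864/((3*I*sqrt(287665))) = 1190864*(-I*sqrt(287665)/862995) = -1190864*I*sqrt(287665)/862995 ≈ -740.11*I)
(-1514702 + E)/(-1141827 + B(-679, 491)) = (-1514702 - 1190864*I*sqrt(287665)/862995)/(-1141827 + 1569) = (-1514702 - 1190864*I*sqrt(287665)/862995)/(-1140258) = (-1514702 - 1190864*I*sqrt(287665)/862995)*(-1/1140258) = 108193/81447 + 595432*I*sqrt(287665)/492018476355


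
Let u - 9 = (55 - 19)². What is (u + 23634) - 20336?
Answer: 4603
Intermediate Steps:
u = 1305 (u = 9 + (55 - 19)² = 9 + 36² = 9 + 1296 = 1305)
(u + 23634) - 20336 = (1305 + 23634) - 20336 = 24939 - 20336 = 4603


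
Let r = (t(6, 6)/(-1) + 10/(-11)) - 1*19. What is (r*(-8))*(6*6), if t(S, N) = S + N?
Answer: 101088/11 ≈ 9189.8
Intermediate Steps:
t(S, N) = N + S
r = -351/11 (r = ((6 + 6)/(-1) + 10/(-11)) - 1*19 = (12*(-1) + 10*(-1/11)) - 19 = (-12 - 10/11) - 19 = -142/11 - 19 = -351/11 ≈ -31.909)
(r*(-8))*(6*6) = (-351/11*(-8))*(6*6) = (2808/11)*36 = 101088/11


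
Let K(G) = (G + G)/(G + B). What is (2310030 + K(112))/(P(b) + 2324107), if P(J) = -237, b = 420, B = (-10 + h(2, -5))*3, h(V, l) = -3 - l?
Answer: 12705179/12781285 ≈ 0.99405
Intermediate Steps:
B = -24 (B = (-10 + (-3 - 1*(-5)))*3 = (-10 + (-3 + 5))*3 = (-10 + 2)*3 = -8*3 = -24)
K(G) = 2*G/(-24 + G) (K(G) = (G + G)/(G - 24) = (2*G)/(-24 + G) = 2*G/(-24 + G))
(2310030 + K(112))/(P(b) + 2324107) = (2310030 + 2*112/(-24 + 112))/(-237 + 2324107) = (2310030 + 2*112/88)/2323870 = (2310030 + 2*112*(1/88))*(1/2323870) = (2310030 + 28/11)*(1/2323870) = (25410358/11)*(1/2323870) = 12705179/12781285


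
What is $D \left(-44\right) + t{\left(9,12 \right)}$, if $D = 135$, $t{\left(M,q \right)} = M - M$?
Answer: $-5940$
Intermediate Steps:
$t{\left(M,q \right)} = 0$
$D \left(-44\right) + t{\left(9,12 \right)} = 135 \left(-44\right) + 0 = -5940 + 0 = -5940$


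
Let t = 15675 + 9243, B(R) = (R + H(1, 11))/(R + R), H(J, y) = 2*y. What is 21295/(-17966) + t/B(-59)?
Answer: 52825073069/664742 ≈ 79467.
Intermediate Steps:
B(R) = (22 + R)/(2*R) (B(R) = (R + 2*11)/(R + R) = (R + 22)/((2*R)) = (22 + R)*(1/(2*R)) = (22 + R)/(2*R))
t = 24918
21295/(-17966) + t/B(-59) = 21295/(-17966) + 24918/(((1/2)*(22 - 59)/(-59))) = 21295*(-1/17966) + 24918/(((1/2)*(-1/59)*(-37))) = -21295/17966 + 24918/(37/118) = -21295/17966 + 24918*(118/37) = -21295/17966 + 2940324/37 = 52825073069/664742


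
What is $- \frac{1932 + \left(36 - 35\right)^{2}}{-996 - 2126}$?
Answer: $\frac{1933}{3122} \approx 0.61915$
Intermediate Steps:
$- \frac{1932 + \left(36 - 35\right)^{2}}{-996 - 2126} = - \frac{1932 + 1^{2}}{-3122} = - \frac{\left(1932 + 1\right) \left(-1\right)}{3122} = - \frac{1933 \left(-1\right)}{3122} = \left(-1\right) \left(- \frac{1933}{3122}\right) = \frac{1933}{3122}$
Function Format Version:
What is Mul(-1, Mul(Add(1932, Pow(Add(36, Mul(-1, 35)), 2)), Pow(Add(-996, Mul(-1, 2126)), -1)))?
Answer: Rational(1933, 3122) ≈ 0.61915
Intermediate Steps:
Mul(-1, Mul(Add(1932, Pow(Add(36, Mul(-1, 35)), 2)), Pow(Add(-996, Mul(-1, 2126)), -1))) = Mul(-1, Mul(Add(1932, Pow(Add(36, -35), 2)), Pow(Add(-996, -2126), -1))) = Mul(-1, Mul(Add(1932, Pow(1, 2)), Pow(-3122, -1))) = Mul(-1, Mul(Add(1932, 1), Rational(-1, 3122))) = Mul(-1, Mul(1933, Rational(-1, 3122))) = Mul(-1, Rational(-1933, 3122)) = Rational(1933, 3122)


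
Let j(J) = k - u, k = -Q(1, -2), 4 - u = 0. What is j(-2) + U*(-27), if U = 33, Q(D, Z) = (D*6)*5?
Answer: -925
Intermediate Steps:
u = 4 (u = 4 - 1*0 = 4 + 0 = 4)
Q(D, Z) = 30*D (Q(D, Z) = (6*D)*5 = 30*D)
k = -30 ≈ -30.000
j(J) = -34 (j(J) = -30 - 1*4 = -30 - 4 = -34)
j(-2) + U*(-27) = -34 + 33*(-27) = -34 - 891 = -925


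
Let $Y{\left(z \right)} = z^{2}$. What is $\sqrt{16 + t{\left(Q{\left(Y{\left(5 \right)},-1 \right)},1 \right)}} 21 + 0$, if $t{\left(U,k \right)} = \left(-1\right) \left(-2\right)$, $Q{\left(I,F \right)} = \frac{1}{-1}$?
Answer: $63 \sqrt{2} \approx 89.095$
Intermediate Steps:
$Q{\left(I,F \right)} = -1$
$t{\left(U,k \right)} = 2$
$\sqrt{16 + t{\left(Q{\left(Y{\left(5 \right)},-1 \right)},1 \right)}} 21 + 0 = \sqrt{16 + 2} \cdot 21 + 0 = \sqrt{18} \cdot 21 + 0 = 3 \sqrt{2} \cdot 21 + 0 = 63 \sqrt{2} + 0 = 63 \sqrt{2}$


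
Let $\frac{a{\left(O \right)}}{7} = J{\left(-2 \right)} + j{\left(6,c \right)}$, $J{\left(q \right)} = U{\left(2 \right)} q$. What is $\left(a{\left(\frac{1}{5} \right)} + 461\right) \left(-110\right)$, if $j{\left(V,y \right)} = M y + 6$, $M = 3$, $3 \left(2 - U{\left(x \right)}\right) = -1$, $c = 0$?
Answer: $- \frac{155210}{3} \approx -51737.0$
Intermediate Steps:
$U{\left(x \right)} = \frac{7}{3}$ ($U{\left(x \right)} = 2 - - \frac{1}{3} = 2 + \frac{1}{3} = \frac{7}{3}$)
$J{\left(q \right)} = \frac{7 q}{3}$
$j{\left(V,y \right)} = 6 + 3 y$ ($j{\left(V,y \right)} = 3 y + 6 = 6 + 3 y$)
$a{\left(O \right)} = \frac{28}{3}$ ($a{\left(O \right)} = 7 \left(\frac{7}{3} \left(-2\right) + \left(6 + 3 \cdot 0\right)\right) = 7 \left(- \frac{14}{3} + \left(6 + 0\right)\right) = 7 \left(- \frac{14}{3} + 6\right) = 7 \cdot \frac{4}{3} = \frac{28}{3}$)
$\left(a{\left(\frac{1}{5} \right)} + 461\right) \left(-110\right) = \left(\frac{28}{3} + 461\right) \left(-110\right) = \frac{1411}{3} \left(-110\right) = - \frac{155210}{3}$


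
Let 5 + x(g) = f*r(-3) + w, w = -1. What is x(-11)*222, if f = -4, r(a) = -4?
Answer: 2220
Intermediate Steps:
x(g) = 10 (x(g) = -5 + (-4*(-4) - 1) = -5 + (16 - 1) = -5 + 15 = 10)
x(-11)*222 = 10*222 = 2220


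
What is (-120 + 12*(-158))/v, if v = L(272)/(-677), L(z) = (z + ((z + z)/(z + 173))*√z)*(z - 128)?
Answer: 938440475/26783432 - 2108855*√17/3347929 ≈ 32.441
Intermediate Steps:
L(z) = (-128 + z)*(z + 2*z^(3/2)/(173 + z)) (L(z) = (z + ((2*z)/(173 + z))*√z)*(-128 + z) = (z + (2*z/(173 + z))*√z)*(-128 + z) = (z + 2*z^(3/2)/(173 + z))*(-128 + z) = (-128 + z)*(z + 2*z^(3/2)/(173 + z)))
v = -39168/677 - 313344*√17/301265 (v = ((272³ - 22144*272 - 278528*√17 + 2*272^(5/2) + 45*272²)/(173 + 272))/(-677) = ((20123648 - 6023168 - 278528*√17 + 2*(295936*√17) + 45*73984)/445)*(-1/677) = ((20123648 - 6023168 - 278528*√17 + 591872*√17 + 3329280)/445)*(-1/677) = ((17429760 + 313344*√17)/445)*(-1/677) = (39168 + 313344*√17/445)*(-1/677) = -39168/677 - 313344*√17/301265 ≈ -62.144)
(-120 + 12*(-158))/v = (-120 + 12*(-158))/(-39168/677 - 313344*√17/301265) = (-120 - 1896)/(-39168/677 - 313344*√17/301265) = -2016/(-39168/677 - 313344*√17/301265)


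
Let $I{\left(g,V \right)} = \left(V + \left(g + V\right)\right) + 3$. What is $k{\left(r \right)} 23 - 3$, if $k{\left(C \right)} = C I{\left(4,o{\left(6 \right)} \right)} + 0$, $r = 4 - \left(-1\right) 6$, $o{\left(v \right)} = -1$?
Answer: $1147$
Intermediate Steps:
$r = 10$ ($r = 4 - -6 = 4 + 6 = 10$)
$I{\left(g,V \right)} = 3 + g + 2 V$ ($I{\left(g,V \right)} = \left(V + \left(V + g\right)\right) + 3 = \left(g + 2 V\right) + 3 = 3 + g + 2 V$)
$k{\left(C \right)} = 5 C$ ($k{\left(C \right)} = C \left(3 + 4 + 2 \left(-1\right)\right) + 0 = C \left(3 + 4 - 2\right) + 0 = C 5 + 0 = 5 C + 0 = 5 C$)
$k{\left(r \right)} 23 - 3 = 5 \cdot 10 \cdot 23 - 3 = 50 \cdot 23 - 3 = 1150 - 3 = 1147$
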